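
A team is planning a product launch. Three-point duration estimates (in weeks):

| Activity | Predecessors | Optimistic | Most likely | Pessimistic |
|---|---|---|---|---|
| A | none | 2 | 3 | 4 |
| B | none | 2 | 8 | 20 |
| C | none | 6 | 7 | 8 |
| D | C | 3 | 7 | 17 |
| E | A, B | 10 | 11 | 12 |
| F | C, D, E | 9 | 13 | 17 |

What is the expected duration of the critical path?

te_A = (2 + 4·3 + 4)/6 = 18/6 = 3
te_B = (2 + 4·8 + 20)/6 = 54/6 = 9
te_C = (6 + 4·7 + 8)/6 = 42/6 = 7
te_D = (3 + 4·7 + 17)/6 = 48/6 = 8
te_E = (10 + 4·11 + 12)/6 = 66/6 = 11
te_F = (9 + 4·13 + 17)/6 = 78/6 = 13

Forward pass:
ES_A = 0; EF_A = 3
ES_B = 0; EF_B = 9
ES_C = 0; EF_C = 7
ES_D = 7; EF_D = 7+8 = 15
ES_E = max(EF_A=3, EF_B=9) = 9; EF_E = 9+11 = 20
ES_F = max(EF_C=7, EF_D=15, EF_E=20) = 20; EF_F = 20+13 = 33
Expected project duration μ = 33 weeks. Critical path: B → E → F.

33 weeks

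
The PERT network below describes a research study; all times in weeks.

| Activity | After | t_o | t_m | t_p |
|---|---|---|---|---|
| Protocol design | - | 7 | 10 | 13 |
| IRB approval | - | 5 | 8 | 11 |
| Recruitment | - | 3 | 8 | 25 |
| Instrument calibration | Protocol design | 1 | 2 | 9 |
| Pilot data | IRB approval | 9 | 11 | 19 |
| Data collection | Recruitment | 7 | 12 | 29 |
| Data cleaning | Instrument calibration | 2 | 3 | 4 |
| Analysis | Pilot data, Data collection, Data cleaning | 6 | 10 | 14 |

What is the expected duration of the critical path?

34 weeks

te_Protocol design = (7 + 4·10 + 13)/6 = 60/6 = 10
te_IRB approval = (5 + 4·8 + 11)/6 = 48/6 = 8
te_Recruitment = (3 + 4·8 + 25)/6 = 60/6 = 10
te_Instrument calibration = (1 + 4·2 + 9)/6 = 18/6 = 3
te_Pilot data = (9 + 4·11 + 19)/6 = 72/6 = 12
te_Data collection = (7 + 4·12 + 29)/6 = 84/6 = 14
te_Data cleaning = (2 + 4·3 + 4)/6 = 18/6 = 3
te_Analysis = (6 + 4·10 + 14)/6 = 60/6 = 10

Forward pass:
ES_Protocol design = 0; EF_Protocol design = 10
ES_IRB approval = 0; EF_IRB approval = 8
ES_Recruitment = 0; EF_Recruitment = 10
ES_Instrument calibration = 10; EF_Instrument calibration = 10+3 = 13
ES_Pilot data = 8; EF_Pilot data = 8+12 = 20
ES_Data collection = 10; EF_Data collection = 10+14 = 24
ES_Data cleaning = 13; EF_Data cleaning = 13+3 = 16
ES_Analysis = max(EF_Pilot data=20, EF_Data collection=24, EF_Data cleaning=16) = 24; EF_Analysis = 24+10 = 34
Expected project duration μ = 34 weeks. Critical path: Recruitment → Data collection → Analysis.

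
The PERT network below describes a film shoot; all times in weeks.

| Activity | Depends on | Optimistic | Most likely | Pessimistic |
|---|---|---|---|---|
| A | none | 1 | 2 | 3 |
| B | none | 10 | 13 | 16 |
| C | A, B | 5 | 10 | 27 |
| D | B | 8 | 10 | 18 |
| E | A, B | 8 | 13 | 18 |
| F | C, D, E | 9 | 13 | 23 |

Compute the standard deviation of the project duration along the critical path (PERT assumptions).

te_A = (1 + 4·2 + 3)/6 = 12/6 = 2; σ²_A = ((3−1)/6)² = 0.111
te_B = (10 + 4·13 + 16)/6 = 78/6 = 13; σ²_B = ((16−10)/6)² = 1.000
te_C = (5 + 4·10 + 27)/6 = 72/6 = 12; σ²_C = ((27−5)/6)² = 13.444
te_D = (8 + 4·10 + 18)/6 = 66/6 = 11; σ²_D = ((18−8)/6)² = 2.778
te_E = (8 + 4·13 + 18)/6 = 78/6 = 13; σ²_E = ((18−8)/6)² = 2.778
te_F = (9 + 4·13 + 23)/6 = 84/6 = 14; σ²_F = ((23−9)/6)² = 5.444

Forward pass:
ES_A = 0; EF_A = 2
ES_B = 0; EF_B = 13
ES_C = max(EF_A=2, EF_B=13) = 13; EF_C = 13+12 = 25
ES_D = 13; EF_D = 13+11 = 24
ES_E = max(EF_A=2, EF_B=13) = 13; EF_E = 13+13 = 26
ES_F = max(EF_C=25, EF_D=24, EF_E=26) = 26; EF_F = 26+14 = 40
Expected project duration μ = 40 weeks. Critical path: B → E → F.

Variance along critical path = 1.000 + 2.778 + 5.444 = 9.222
σ = √9.222 = 3.037 weeks

3.04 weeks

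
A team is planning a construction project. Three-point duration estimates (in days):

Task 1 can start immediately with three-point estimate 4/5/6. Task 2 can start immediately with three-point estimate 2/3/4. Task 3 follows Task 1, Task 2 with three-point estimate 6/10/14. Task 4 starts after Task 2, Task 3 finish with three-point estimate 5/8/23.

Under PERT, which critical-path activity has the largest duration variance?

te_Task 1 = (4 + 4·5 + 6)/6 = 30/6 = 5; σ²_Task 1 = ((6−4)/6)² = 0.111
te_Task 2 = (2 + 4·3 + 4)/6 = 18/6 = 3; σ²_Task 2 = ((4−2)/6)² = 0.111
te_Task 3 = (6 + 4·10 + 14)/6 = 60/6 = 10; σ²_Task 3 = ((14−6)/6)² = 1.778
te_Task 4 = (5 + 4·8 + 23)/6 = 60/6 = 10; σ²_Task 4 = ((23−5)/6)² = 9.000

Forward pass:
ES_Task 1 = 0; EF_Task 1 = 5
ES_Task 2 = 0; EF_Task 2 = 3
ES_Task 3 = max(EF_Task 1=5, EF_Task 2=3) = 5; EF_Task 3 = 5+10 = 15
ES_Task 4 = max(EF_Task 2=3, EF_Task 3=15) = 15; EF_Task 4 = 15+10 = 25
Expected project duration μ = 25 days. Critical path: Task 1 → Task 3 → Task 4.

Variances on critical path: σ²_Task 1=0.111, σ²_Task 3=1.778, σ²_Task 4=9.000.
Largest is σ²_Task 4 = 9.000.

Task 4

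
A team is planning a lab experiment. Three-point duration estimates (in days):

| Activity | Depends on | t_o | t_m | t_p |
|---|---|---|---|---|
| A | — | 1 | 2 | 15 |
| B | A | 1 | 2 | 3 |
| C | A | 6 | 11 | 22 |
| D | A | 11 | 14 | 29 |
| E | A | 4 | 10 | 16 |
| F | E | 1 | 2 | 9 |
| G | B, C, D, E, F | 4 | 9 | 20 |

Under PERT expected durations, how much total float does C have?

te_A = (1 + 4·2 + 15)/6 = 24/6 = 4
te_B = (1 + 4·2 + 3)/6 = 12/6 = 2
te_C = (6 + 4·11 + 22)/6 = 72/6 = 12
te_D = (11 + 4·14 + 29)/6 = 96/6 = 16
te_E = (4 + 4·10 + 16)/6 = 60/6 = 10
te_F = (1 + 4·2 + 9)/6 = 18/6 = 3
te_G = (4 + 4·9 + 20)/6 = 60/6 = 10

Forward pass:
ES_A = 0; EF_A = 4
ES_B = 4; EF_B = 4+2 = 6
ES_C = 4; EF_C = 4+12 = 16
ES_D = 4; EF_D = 4+16 = 20
ES_E = 4; EF_E = 4+10 = 14
ES_F = 14; EF_F = 14+3 = 17
ES_G = max(EF_B=6, EF_C=16, EF_D=20, EF_E=14, EF_F=17) = 20; EF_G = 20+10 = 30
Expected project duration μ = 30 days. Critical path: A → D → G.

Backward pass:
LF_G = 30; LS_G = 30−10 = 20
LF_F = LS_G = 20; LS_F = 20−3 = 17
LF_E = min(LS_F=17, LS_G=20) = 17; LS_E = 17−10 = 7
LF_D = LS_G = 20; LS_D = 20−16 = 4
LF_C = LS_G = 20; LS_C = 20−12 = 8
LF_B = LS_G = 20; LS_B = 20−2 = 18
LF_A = min(LS_B=18, LS_C=8, LS_D=4, LS_E=7) = 4; LS_A = 4−4 = 0
Slack_C = LS_C − ES_C = 8 − 4 = 4

4 days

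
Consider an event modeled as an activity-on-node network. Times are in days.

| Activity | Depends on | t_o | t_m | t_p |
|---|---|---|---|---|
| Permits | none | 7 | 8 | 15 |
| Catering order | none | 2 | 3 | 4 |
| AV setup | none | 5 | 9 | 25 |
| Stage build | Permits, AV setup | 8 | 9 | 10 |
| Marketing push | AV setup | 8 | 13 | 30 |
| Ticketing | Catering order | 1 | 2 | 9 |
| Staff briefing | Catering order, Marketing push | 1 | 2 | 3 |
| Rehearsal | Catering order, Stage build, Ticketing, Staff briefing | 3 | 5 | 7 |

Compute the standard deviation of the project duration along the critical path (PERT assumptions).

te_Permits = (7 + 4·8 + 15)/6 = 54/6 = 9; σ²_Permits = ((15−7)/6)² = 1.778
te_Catering order = (2 + 4·3 + 4)/6 = 18/6 = 3; σ²_Catering order = ((4−2)/6)² = 0.111
te_AV setup = (5 + 4·9 + 25)/6 = 66/6 = 11; σ²_AV setup = ((25−5)/6)² = 11.111
te_Stage build = (8 + 4·9 + 10)/6 = 54/6 = 9; σ²_Stage build = ((10−8)/6)² = 0.111
te_Marketing push = (8 + 4·13 + 30)/6 = 90/6 = 15; σ²_Marketing push = ((30−8)/6)² = 13.444
te_Ticketing = (1 + 4·2 + 9)/6 = 18/6 = 3; σ²_Ticketing = ((9−1)/6)² = 1.778
te_Staff briefing = (1 + 4·2 + 3)/6 = 12/6 = 2; σ²_Staff briefing = ((3−1)/6)² = 0.111
te_Rehearsal = (3 + 4·5 + 7)/6 = 30/6 = 5; σ²_Rehearsal = ((7−3)/6)² = 0.444

Forward pass:
ES_Permits = 0; EF_Permits = 9
ES_Catering order = 0; EF_Catering order = 3
ES_AV setup = 0; EF_AV setup = 11
ES_Stage build = max(EF_Permits=9, EF_AV setup=11) = 11; EF_Stage build = 11+9 = 20
ES_Marketing push = 11; EF_Marketing push = 11+15 = 26
ES_Ticketing = 3; EF_Ticketing = 3+3 = 6
ES_Staff briefing = max(EF_Catering order=3, EF_Marketing push=26) = 26; EF_Staff briefing = 26+2 = 28
ES_Rehearsal = max(EF_Catering order=3, EF_Stage build=20, EF_Ticketing=6, EF_Staff briefing=28) = 28; EF_Rehearsal = 28+5 = 33
Expected project duration μ = 33 days. Critical path: AV setup → Marketing push → Staff briefing → Rehearsal.

Variance along critical path = 11.111 + 13.444 + 0.111 + 0.444 = 25.111
σ = √25.111 = 5.011 days

5.01 days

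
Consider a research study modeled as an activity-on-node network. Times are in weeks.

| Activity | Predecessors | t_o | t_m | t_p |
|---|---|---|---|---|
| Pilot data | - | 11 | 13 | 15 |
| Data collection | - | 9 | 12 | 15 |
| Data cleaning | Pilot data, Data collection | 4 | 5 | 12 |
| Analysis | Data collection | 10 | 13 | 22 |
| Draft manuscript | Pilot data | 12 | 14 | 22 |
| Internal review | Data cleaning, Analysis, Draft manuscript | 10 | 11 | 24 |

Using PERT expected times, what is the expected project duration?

te_Pilot data = (11 + 4·13 + 15)/6 = 78/6 = 13
te_Data collection = (9 + 4·12 + 15)/6 = 72/6 = 12
te_Data cleaning = (4 + 4·5 + 12)/6 = 36/6 = 6
te_Analysis = (10 + 4·13 + 22)/6 = 84/6 = 14
te_Draft manuscript = (12 + 4·14 + 22)/6 = 90/6 = 15
te_Internal review = (10 + 4·11 + 24)/6 = 78/6 = 13

Forward pass:
ES_Pilot data = 0; EF_Pilot data = 13
ES_Data collection = 0; EF_Data collection = 12
ES_Data cleaning = max(EF_Pilot data=13, EF_Data collection=12) = 13; EF_Data cleaning = 13+6 = 19
ES_Analysis = 12; EF_Analysis = 12+14 = 26
ES_Draft manuscript = 13; EF_Draft manuscript = 13+15 = 28
ES_Internal review = max(EF_Data cleaning=19, EF_Analysis=26, EF_Draft manuscript=28) = 28; EF_Internal review = 28+13 = 41
Expected project duration μ = 41 weeks. Critical path: Pilot data → Draft manuscript → Internal review.

41 weeks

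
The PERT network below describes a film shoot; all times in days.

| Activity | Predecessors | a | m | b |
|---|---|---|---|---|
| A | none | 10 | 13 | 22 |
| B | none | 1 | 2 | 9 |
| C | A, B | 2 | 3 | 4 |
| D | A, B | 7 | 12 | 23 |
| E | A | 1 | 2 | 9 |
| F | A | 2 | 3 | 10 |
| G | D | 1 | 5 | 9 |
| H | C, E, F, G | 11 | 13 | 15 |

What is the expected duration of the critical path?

te_A = (10 + 4·13 + 22)/6 = 84/6 = 14
te_B = (1 + 4·2 + 9)/6 = 18/6 = 3
te_C = (2 + 4·3 + 4)/6 = 18/6 = 3
te_D = (7 + 4·12 + 23)/6 = 78/6 = 13
te_E = (1 + 4·2 + 9)/6 = 18/6 = 3
te_F = (2 + 4·3 + 10)/6 = 24/6 = 4
te_G = (1 + 4·5 + 9)/6 = 30/6 = 5
te_H = (11 + 4·13 + 15)/6 = 78/6 = 13

Forward pass:
ES_A = 0; EF_A = 14
ES_B = 0; EF_B = 3
ES_C = max(EF_A=14, EF_B=3) = 14; EF_C = 14+3 = 17
ES_D = max(EF_A=14, EF_B=3) = 14; EF_D = 14+13 = 27
ES_E = 14; EF_E = 14+3 = 17
ES_F = 14; EF_F = 14+4 = 18
ES_G = 27; EF_G = 27+5 = 32
ES_H = max(EF_C=17, EF_E=17, EF_F=18, EF_G=32) = 32; EF_H = 32+13 = 45
Expected project duration μ = 45 days. Critical path: A → D → G → H.

45 days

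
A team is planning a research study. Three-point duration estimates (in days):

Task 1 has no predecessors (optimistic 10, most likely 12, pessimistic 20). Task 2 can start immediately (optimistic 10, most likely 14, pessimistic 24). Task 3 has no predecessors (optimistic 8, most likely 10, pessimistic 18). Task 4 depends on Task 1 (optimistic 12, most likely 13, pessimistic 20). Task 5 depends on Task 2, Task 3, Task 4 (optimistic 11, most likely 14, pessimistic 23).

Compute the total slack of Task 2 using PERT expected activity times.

12 days

te_Task 1 = (10 + 4·12 + 20)/6 = 78/6 = 13
te_Task 2 = (10 + 4·14 + 24)/6 = 90/6 = 15
te_Task 3 = (8 + 4·10 + 18)/6 = 66/6 = 11
te_Task 4 = (12 + 4·13 + 20)/6 = 84/6 = 14
te_Task 5 = (11 + 4·14 + 23)/6 = 90/6 = 15

Forward pass:
ES_Task 1 = 0; EF_Task 1 = 13
ES_Task 2 = 0; EF_Task 2 = 15
ES_Task 3 = 0; EF_Task 3 = 11
ES_Task 4 = 13; EF_Task 4 = 13+14 = 27
ES_Task 5 = max(EF_Task 2=15, EF_Task 3=11, EF_Task 4=27) = 27; EF_Task 5 = 27+15 = 42
Expected project duration μ = 42 days. Critical path: Task 1 → Task 4 → Task 5.

Backward pass:
LF_Task 5 = 42; LS_Task 5 = 42−15 = 27
LF_Task 4 = LS_Task 5 = 27; LS_Task 4 = 27−14 = 13
LF_Task 3 = LS_Task 5 = 27; LS_Task 3 = 27−11 = 16
LF_Task 2 = LS_Task 5 = 27; LS_Task 2 = 27−15 = 12
LF_Task 1 = LS_Task 4 = 13; LS_Task 1 = 13−13 = 0
Slack_Task 2 = LS_Task 2 − ES_Task 2 = 12 − 0 = 12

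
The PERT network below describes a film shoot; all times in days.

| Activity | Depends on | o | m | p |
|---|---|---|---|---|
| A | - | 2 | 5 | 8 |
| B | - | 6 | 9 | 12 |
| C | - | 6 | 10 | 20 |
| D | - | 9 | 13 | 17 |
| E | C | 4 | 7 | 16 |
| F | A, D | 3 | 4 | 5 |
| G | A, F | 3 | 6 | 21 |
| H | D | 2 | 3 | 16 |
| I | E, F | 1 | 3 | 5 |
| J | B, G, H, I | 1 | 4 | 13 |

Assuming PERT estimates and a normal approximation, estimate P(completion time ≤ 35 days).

0.902

te_A = (2 + 4·5 + 8)/6 = 30/6 = 5; σ²_A = ((8−2)/6)² = 1.000
te_B = (6 + 4·9 + 12)/6 = 54/6 = 9; σ²_B = ((12−6)/6)² = 1.000
te_C = (6 + 4·10 + 20)/6 = 66/6 = 11; σ²_C = ((20−6)/6)² = 5.444
te_D = (9 + 4·13 + 17)/6 = 78/6 = 13; σ²_D = ((17−9)/6)² = 1.778
te_E = (4 + 4·7 + 16)/6 = 48/6 = 8; σ²_E = ((16−4)/6)² = 4.000
te_F = (3 + 4·4 + 5)/6 = 24/6 = 4; σ²_F = ((5−3)/6)² = 0.111
te_G = (3 + 4·6 + 21)/6 = 48/6 = 8; σ²_G = ((21−3)/6)² = 9.000
te_H = (2 + 4·3 + 16)/6 = 30/6 = 5; σ²_H = ((16−2)/6)² = 5.444
te_I = (1 + 4·3 + 5)/6 = 18/6 = 3; σ²_I = ((5−1)/6)² = 0.444
te_J = (1 + 4·4 + 13)/6 = 30/6 = 5; σ²_J = ((13−1)/6)² = 4.000

Forward pass:
ES_A = 0; EF_A = 5
ES_B = 0; EF_B = 9
ES_C = 0; EF_C = 11
ES_D = 0; EF_D = 13
ES_E = 11; EF_E = 11+8 = 19
ES_F = max(EF_A=5, EF_D=13) = 13; EF_F = 13+4 = 17
ES_G = max(EF_A=5, EF_F=17) = 17; EF_G = 17+8 = 25
ES_H = 13; EF_H = 13+5 = 18
ES_I = max(EF_E=19, EF_F=17) = 19; EF_I = 19+3 = 22
ES_J = max(EF_B=9, EF_G=25, EF_H=18, EF_I=22) = 25; EF_J = 25+5 = 30
Expected project duration μ = 30 days. Critical path: D → F → G → J.

Variance along critical path = 1.778 + 0.111 + 9.000 + 4.000 = 14.889; σ = √14.889 = 3.859 days.
Z = (35 − 30) / 3.859 = 1.296
P(T ≤ 35) = Φ(1.296) ≈ 0.902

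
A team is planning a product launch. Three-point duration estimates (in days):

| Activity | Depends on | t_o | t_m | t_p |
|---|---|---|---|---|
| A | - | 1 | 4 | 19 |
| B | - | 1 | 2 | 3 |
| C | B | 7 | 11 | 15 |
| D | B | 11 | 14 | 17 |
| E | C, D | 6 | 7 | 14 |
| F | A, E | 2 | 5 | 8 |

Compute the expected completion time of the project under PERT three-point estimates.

29 days

te_A = (1 + 4·4 + 19)/6 = 36/6 = 6
te_B = (1 + 4·2 + 3)/6 = 12/6 = 2
te_C = (7 + 4·11 + 15)/6 = 66/6 = 11
te_D = (11 + 4·14 + 17)/6 = 84/6 = 14
te_E = (6 + 4·7 + 14)/6 = 48/6 = 8
te_F = (2 + 4·5 + 8)/6 = 30/6 = 5

Forward pass:
ES_A = 0; EF_A = 6
ES_B = 0; EF_B = 2
ES_C = 2; EF_C = 2+11 = 13
ES_D = 2; EF_D = 2+14 = 16
ES_E = max(EF_C=13, EF_D=16) = 16; EF_E = 16+8 = 24
ES_F = max(EF_A=6, EF_E=24) = 24; EF_F = 24+5 = 29
Expected project duration μ = 29 days. Critical path: B → D → E → F.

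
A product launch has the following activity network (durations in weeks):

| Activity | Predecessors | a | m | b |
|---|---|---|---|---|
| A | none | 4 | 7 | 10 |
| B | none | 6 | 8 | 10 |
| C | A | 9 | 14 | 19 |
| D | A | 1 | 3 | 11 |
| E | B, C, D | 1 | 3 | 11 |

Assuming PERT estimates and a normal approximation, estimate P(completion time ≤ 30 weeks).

te_A = (4 + 4·7 + 10)/6 = 42/6 = 7; σ²_A = ((10−4)/6)² = 1.000
te_B = (6 + 4·8 + 10)/6 = 48/6 = 8; σ²_B = ((10−6)/6)² = 0.444
te_C = (9 + 4·14 + 19)/6 = 84/6 = 14; σ²_C = ((19−9)/6)² = 2.778
te_D = (1 + 4·3 + 11)/6 = 24/6 = 4; σ²_D = ((11−1)/6)² = 2.778
te_E = (1 + 4·3 + 11)/6 = 24/6 = 4; σ²_E = ((11−1)/6)² = 2.778

Forward pass:
ES_A = 0; EF_A = 7
ES_B = 0; EF_B = 8
ES_C = 7; EF_C = 7+14 = 21
ES_D = 7; EF_D = 7+4 = 11
ES_E = max(EF_B=8, EF_C=21, EF_D=11) = 21; EF_E = 21+4 = 25
Expected project duration μ = 25 weeks. Critical path: A → C → E.

Variance along critical path = 1.000 + 2.778 + 2.778 = 6.556; σ = √6.556 = 2.560 weeks.
Z = (30 − 25) / 2.560 = 1.953
P(T ≤ 30) = Φ(1.953) ≈ 0.975

0.975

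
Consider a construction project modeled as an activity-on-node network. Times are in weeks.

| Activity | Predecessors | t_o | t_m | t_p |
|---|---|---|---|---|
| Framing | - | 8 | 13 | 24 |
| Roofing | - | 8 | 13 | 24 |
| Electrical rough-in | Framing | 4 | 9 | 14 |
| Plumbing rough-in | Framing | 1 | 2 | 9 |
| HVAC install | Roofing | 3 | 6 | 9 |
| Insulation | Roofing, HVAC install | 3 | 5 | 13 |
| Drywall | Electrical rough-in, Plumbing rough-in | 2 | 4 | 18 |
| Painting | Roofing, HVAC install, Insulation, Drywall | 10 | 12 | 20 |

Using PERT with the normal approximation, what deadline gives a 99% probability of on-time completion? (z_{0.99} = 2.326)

52.3 weeks

te_Framing = (8 + 4·13 + 24)/6 = 84/6 = 14; σ²_Framing = ((24−8)/6)² = 7.111
te_Roofing = (8 + 4·13 + 24)/6 = 84/6 = 14; σ²_Roofing = ((24−8)/6)² = 7.111
te_Electrical rough-in = (4 + 4·9 + 14)/6 = 54/6 = 9; σ²_Electrical rough-in = ((14−4)/6)² = 2.778
te_Plumbing rough-in = (1 + 4·2 + 9)/6 = 18/6 = 3; σ²_Plumbing rough-in = ((9−1)/6)² = 1.778
te_HVAC install = (3 + 4·6 + 9)/6 = 36/6 = 6; σ²_HVAC install = ((9−3)/6)² = 1.000
te_Insulation = (3 + 4·5 + 13)/6 = 36/6 = 6; σ²_Insulation = ((13−3)/6)² = 2.778
te_Drywall = (2 + 4·4 + 18)/6 = 36/6 = 6; σ²_Drywall = ((18−2)/6)² = 7.111
te_Painting = (10 + 4·12 + 20)/6 = 78/6 = 13; σ²_Painting = ((20−10)/6)² = 2.778

Forward pass:
ES_Framing = 0; EF_Framing = 14
ES_Roofing = 0; EF_Roofing = 14
ES_Electrical rough-in = 14; EF_Electrical rough-in = 14+9 = 23
ES_Plumbing rough-in = 14; EF_Plumbing rough-in = 14+3 = 17
ES_HVAC install = 14; EF_HVAC install = 14+6 = 20
ES_Insulation = max(EF_Roofing=14, EF_HVAC install=20) = 20; EF_Insulation = 20+6 = 26
ES_Drywall = max(EF_Electrical rough-in=23, EF_Plumbing rough-in=17) = 23; EF_Drywall = 23+6 = 29
ES_Painting = max(EF_Roofing=14, EF_HVAC install=20, EF_Insulation=26, EF_Drywall=29) = 29; EF_Painting = 29+13 = 42
Expected project duration μ = 42 weeks. Critical path: Framing → Electrical rough-in → Drywall → Painting.

Variance along critical path = 7.111 + 2.778 + 7.111 + 2.778 = 19.778; σ = 4.447 weeks.
D = μ + z·σ = 42 + 2.326·4.447 = 52.3 weeks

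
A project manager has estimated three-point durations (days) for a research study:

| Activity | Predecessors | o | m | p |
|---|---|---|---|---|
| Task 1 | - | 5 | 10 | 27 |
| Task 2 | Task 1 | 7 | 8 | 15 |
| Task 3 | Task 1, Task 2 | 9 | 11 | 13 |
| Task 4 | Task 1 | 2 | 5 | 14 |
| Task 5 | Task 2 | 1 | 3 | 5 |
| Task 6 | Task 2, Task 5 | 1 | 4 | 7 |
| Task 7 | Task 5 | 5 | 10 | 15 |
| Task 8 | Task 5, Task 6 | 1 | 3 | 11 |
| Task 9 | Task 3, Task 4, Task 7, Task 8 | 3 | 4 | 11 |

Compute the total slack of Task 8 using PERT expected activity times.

2 days

te_Task 1 = (5 + 4·10 + 27)/6 = 72/6 = 12
te_Task 2 = (7 + 4·8 + 15)/6 = 54/6 = 9
te_Task 3 = (9 + 4·11 + 13)/6 = 66/6 = 11
te_Task 4 = (2 + 4·5 + 14)/6 = 36/6 = 6
te_Task 5 = (1 + 4·3 + 5)/6 = 18/6 = 3
te_Task 6 = (1 + 4·4 + 7)/6 = 24/6 = 4
te_Task 7 = (5 + 4·10 + 15)/6 = 60/6 = 10
te_Task 8 = (1 + 4·3 + 11)/6 = 24/6 = 4
te_Task 9 = (3 + 4·4 + 11)/6 = 30/6 = 5

Forward pass:
ES_Task 1 = 0; EF_Task 1 = 12
ES_Task 2 = 12; EF_Task 2 = 12+9 = 21
ES_Task 3 = max(EF_Task 1=12, EF_Task 2=21) = 21; EF_Task 3 = 21+11 = 32
ES_Task 4 = 12; EF_Task 4 = 12+6 = 18
ES_Task 5 = 21; EF_Task 5 = 21+3 = 24
ES_Task 6 = max(EF_Task 2=21, EF_Task 5=24) = 24; EF_Task 6 = 24+4 = 28
ES_Task 7 = 24; EF_Task 7 = 24+10 = 34
ES_Task 8 = max(EF_Task 5=24, EF_Task 6=28) = 28; EF_Task 8 = 28+4 = 32
ES_Task 9 = max(EF_Task 3=32, EF_Task 4=18, EF_Task 7=34, EF_Task 8=32) = 34; EF_Task 9 = 34+5 = 39
Expected project duration μ = 39 days. Critical path: Task 1 → Task 2 → Task 5 → Task 7 → Task 9.

Backward pass:
LF_Task 9 = 39; LS_Task 9 = 39−5 = 34
LF_Task 8 = LS_Task 9 = 34; LS_Task 8 = 34−4 = 30
LF_Task 7 = LS_Task 9 = 34; LS_Task 7 = 34−10 = 24
LF_Task 6 = LS_Task 8 = 30; LS_Task 6 = 30−4 = 26
LF_Task 5 = min(LS_Task 6=26, LS_Task 7=24, LS_Task 8=30) = 24; LS_Task 5 = 24−3 = 21
LF_Task 4 = LS_Task 9 = 34; LS_Task 4 = 34−6 = 28
LF_Task 3 = LS_Task 9 = 34; LS_Task 3 = 34−11 = 23
LF_Task 2 = min(LS_Task 3=23, LS_Task 5=21, LS_Task 6=26) = 21; LS_Task 2 = 21−9 = 12
LF_Task 1 = min(LS_Task 2=12, LS_Task 3=23, LS_Task 4=28) = 12; LS_Task 1 = 12−12 = 0
Slack_Task 8 = LS_Task 8 − ES_Task 8 = 30 − 28 = 2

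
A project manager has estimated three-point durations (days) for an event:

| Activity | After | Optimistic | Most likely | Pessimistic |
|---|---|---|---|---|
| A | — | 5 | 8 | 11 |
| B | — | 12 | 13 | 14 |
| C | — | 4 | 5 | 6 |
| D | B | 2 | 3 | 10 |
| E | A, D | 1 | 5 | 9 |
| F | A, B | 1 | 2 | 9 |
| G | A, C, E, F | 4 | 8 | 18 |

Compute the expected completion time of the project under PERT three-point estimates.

31 days

te_A = (5 + 4·8 + 11)/6 = 48/6 = 8
te_B = (12 + 4·13 + 14)/6 = 78/6 = 13
te_C = (4 + 4·5 + 6)/6 = 30/6 = 5
te_D = (2 + 4·3 + 10)/6 = 24/6 = 4
te_E = (1 + 4·5 + 9)/6 = 30/6 = 5
te_F = (1 + 4·2 + 9)/6 = 18/6 = 3
te_G = (4 + 4·8 + 18)/6 = 54/6 = 9

Forward pass:
ES_A = 0; EF_A = 8
ES_B = 0; EF_B = 13
ES_C = 0; EF_C = 5
ES_D = 13; EF_D = 13+4 = 17
ES_E = max(EF_A=8, EF_D=17) = 17; EF_E = 17+5 = 22
ES_F = max(EF_A=8, EF_B=13) = 13; EF_F = 13+3 = 16
ES_G = max(EF_A=8, EF_C=5, EF_E=22, EF_F=16) = 22; EF_G = 22+9 = 31
Expected project duration μ = 31 days. Critical path: B → D → E → G.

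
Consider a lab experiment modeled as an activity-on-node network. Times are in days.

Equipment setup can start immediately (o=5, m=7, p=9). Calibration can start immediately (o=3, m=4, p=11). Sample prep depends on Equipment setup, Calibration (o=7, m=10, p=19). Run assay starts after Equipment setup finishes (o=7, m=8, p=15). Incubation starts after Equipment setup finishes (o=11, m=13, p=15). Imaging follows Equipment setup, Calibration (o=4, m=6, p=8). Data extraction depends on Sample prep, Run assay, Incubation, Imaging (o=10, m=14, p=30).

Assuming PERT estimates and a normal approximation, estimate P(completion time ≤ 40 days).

te_Equipment setup = (5 + 4·7 + 9)/6 = 42/6 = 7; σ²_Equipment setup = ((9−5)/6)² = 0.444
te_Calibration = (3 + 4·4 + 11)/6 = 30/6 = 5; σ²_Calibration = ((11−3)/6)² = 1.778
te_Sample prep = (7 + 4·10 + 19)/6 = 66/6 = 11; σ²_Sample prep = ((19−7)/6)² = 4.000
te_Run assay = (7 + 4·8 + 15)/6 = 54/6 = 9; σ²_Run assay = ((15−7)/6)² = 1.778
te_Incubation = (11 + 4·13 + 15)/6 = 78/6 = 13; σ²_Incubation = ((15−11)/6)² = 0.444
te_Imaging = (4 + 4·6 + 8)/6 = 36/6 = 6; σ²_Imaging = ((8−4)/6)² = 0.444
te_Data extraction = (10 + 4·14 + 30)/6 = 96/6 = 16; σ²_Data extraction = ((30−10)/6)² = 11.111

Forward pass:
ES_Equipment setup = 0; EF_Equipment setup = 7
ES_Calibration = 0; EF_Calibration = 5
ES_Sample prep = max(EF_Equipment setup=7, EF_Calibration=5) = 7; EF_Sample prep = 7+11 = 18
ES_Run assay = 7; EF_Run assay = 7+9 = 16
ES_Incubation = 7; EF_Incubation = 7+13 = 20
ES_Imaging = max(EF_Equipment setup=7, EF_Calibration=5) = 7; EF_Imaging = 7+6 = 13
ES_Data extraction = max(EF_Sample prep=18, EF_Run assay=16, EF_Incubation=20, EF_Imaging=13) = 20; EF_Data extraction = 20+16 = 36
Expected project duration μ = 36 days. Critical path: Equipment setup → Incubation → Data extraction.

Variance along critical path = 0.444 + 0.444 + 11.111 = 12.000; σ = √12.000 = 3.464 days.
Z = (40 − 36) / 3.464 = 1.155
P(T ≤ 40) = Φ(1.155) ≈ 0.876

0.876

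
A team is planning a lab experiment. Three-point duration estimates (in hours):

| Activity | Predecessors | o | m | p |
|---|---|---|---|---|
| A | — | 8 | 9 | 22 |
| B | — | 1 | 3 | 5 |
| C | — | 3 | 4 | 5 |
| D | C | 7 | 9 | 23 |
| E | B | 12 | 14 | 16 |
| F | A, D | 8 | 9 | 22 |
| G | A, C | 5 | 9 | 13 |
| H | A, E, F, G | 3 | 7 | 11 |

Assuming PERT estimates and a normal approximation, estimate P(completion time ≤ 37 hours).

0.854

te_A = (8 + 4·9 + 22)/6 = 66/6 = 11; σ²_A = ((22−8)/6)² = 5.444
te_B = (1 + 4·3 + 5)/6 = 18/6 = 3; σ²_B = ((5−1)/6)² = 0.444
te_C = (3 + 4·4 + 5)/6 = 24/6 = 4; σ²_C = ((5−3)/6)² = 0.111
te_D = (7 + 4·9 + 23)/6 = 66/6 = 11; σ²_D = ((23−7)/6)² = 7.111
te_E = (12 + 4·14 + 16)/6 = 84/6 = 14; σ²_E = ((16−12)/6)² = 0.444
te_F = (8 + 4·9 + 22)/6 = 66/6 = 11; σ²_F = ((22−8)/6)² = 5.444
te_G = (5 + 4·9 + 13)/6 = 54/6 = 9; σ²_G = ((13−5)/6)² = 1.778
te_H = (3 + 4·7 + 11)/6 = 42/6 = 7; σ²_H = ((11−3)/6)² = 1.778

Forward pass:
ES_A = 0; EF_A = 11
ES_B = 0; EF_B = 3
ES_C = 0; EF_C = 4
ES_D = 4; EF_D = 4+11 = 15
ES_E = 3; EF_E = 3+14 = 17
ES_F = max(EF_A=11, EF_D=15) = 15; EF_F = 15+11 = 26
ES_G = max(EF_A=11, EF_C=4) = 11; EF_G = 11+9 = 20
ES_H = max(EF_A=11, EF_E=17, EF_F=26, EF_G=20) = 26; EF_H = 26+7 = 33
Expected project duration μ = 33 hours. Critical path: C → D → F → H.

Variance along critical path = 0.111 + 7.111 + 5.444 + 1.778 = 14.444; σ = √14.444 = 3.801 hours.
Z = (37 − 33) / 3.801 = 1.052
P(T ≤ 37) = Φ(1.052) ≈ 0.854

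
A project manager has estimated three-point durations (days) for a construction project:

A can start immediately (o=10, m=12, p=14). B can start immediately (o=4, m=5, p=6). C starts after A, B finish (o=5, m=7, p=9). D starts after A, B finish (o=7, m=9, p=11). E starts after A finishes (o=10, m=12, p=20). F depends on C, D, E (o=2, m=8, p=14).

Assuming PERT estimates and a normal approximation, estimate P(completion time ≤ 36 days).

0.868

te_A = (10 + 4·12 + 14)/6 = 72/6 = 12; σ²_A = ((14−10)/6)² = 0.444
te_B = (4 + 4·5 + 6)/6 = 30/6 = 5; σ²_B = ((6−4)/6)² = 0.111
te_C = (5 + 4·7 + 9)/6 = 42/6 = 7; σ²_C = ((9−5)/6)² = 0.444
te_D = (7 + 4·9 + 11)/6 = 54/6 = 9; σ²_D = ((11−7)/6)² = 0.444
te_E = (10 + 4·12 + 20)/6 = 78/6 = 13; σ²_E = ((20−10)/6)² = 2.778
te_F = (2 + 4·8 + 14)/6 = 48/6 = 8; σ²_F = ((14−2)/6)² = 4.000

Forward pass:
ES_A = 0; EF_A = 12
ES_B = 0; EF_B = 5
ES_C = max(EF_A=12, EF_B=5) = 12; EF_C = 12+7 = 19
ES_D = max(EF_A=12, EF_B=5) = 12; EF_D = 12+9 = 21
ES_E = 12; EF_E = 12+13 = 25
ES_F = max(EF_C=19, EF_D=21, EF_E=25) = 25; EF_F = 25+8 = 33
Expected project duration μ = 33 days. Critical path: A → E → F.

Variance along critical path = 0.444 + 2.778 + 4.000 = 7.222; σ = √7.222 = 2.687 days.
Z = (36 − 33) / 2.687 = 1.116
P(T ≤ 36) = Φ(1.116) ≈ 0.868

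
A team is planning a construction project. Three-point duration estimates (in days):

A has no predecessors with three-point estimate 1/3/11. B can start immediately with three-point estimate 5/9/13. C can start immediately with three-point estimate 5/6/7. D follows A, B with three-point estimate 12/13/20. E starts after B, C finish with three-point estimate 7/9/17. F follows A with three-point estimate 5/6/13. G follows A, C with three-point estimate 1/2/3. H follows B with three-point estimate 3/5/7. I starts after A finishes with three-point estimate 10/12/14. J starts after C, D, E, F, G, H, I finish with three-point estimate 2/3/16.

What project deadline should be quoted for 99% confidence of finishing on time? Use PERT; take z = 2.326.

35.0 days

te_A = (1 + 4·3 + 11)/6 = 24/6 = 4; σ²_A = ((11−1)/6)² = 2.778
te_B = (5 + 4·9 + 13)/6 = 54/6 = 9; σ²_B = ((13−5)/6)² = 1.778
te_C = (5 + 4·6 + 7)/6 = 36/6 = 6; σ²_C = ((7−5)/6)² = 0.111
te_D = (12 + 4·13 + 20)/6 = 84/6 = 14; σ²_D = ((20−12)/6)² = 1.778
te_E = (7 + 4·9 + 17)/6 = 60/6 = 10; σ²_E = ((17−7)/6)² = 2.778
te_F = (5 + 4·6 + 13)/6 = 42/6 = 7; σ²_F = ((13−5)/6)² = 1.778
te_G = (1 + 4·2 + 3)/6 = 12/6 = 2; σ²_G = ((3−1)/6)² = 0.111
te_H = (3 + 4·5 + 7)/6 = 30/6 = 5; σ²_H = ((7−3)/6)² = 0.444
te_I = (10 + 4·12 + 14)/6 = 72/6 = 12; σ²_I = ((14−10)/6)² = 0.444
te_J = (2 + 4·3 + 16)/6 = 30/6 = 5; σ²_J = ((16−2)/6)² = 5.444

Forward pass:
ES_A = 0; EF_A = 4
ES_B = 0; EF_B = 9
ES_C = 0; EF_C = 6
ES_D = max(EF_A=4, EF_B=9) = 9; EF_D = 9+14 = 23
ES_E = max(EF_B=9, EF_C=6) = 9; EF_E = 9+10 = 19
ES_F = 4; EF_F = 4+7 = 11
ES_G = max(EF_A=4, EF_C=6) = 6; EF_G = 6+2 = 8
ES_H = 9; EF_H = 9+5 = 14
ES_I = 4; EF_I = 4+12 = 16
ES_J = max(EF_C=6, EF_D=23, EF_E=19, EF_F=11, EF_G=8, EF_H=14, EF_I=16) = 23; EF_J = 23+5 = 28
Expected project duration μ = 28 days. Critical path: B → D → J.

Variance along critical path = 1.778 + 1.778 + 5.444 = 9.000; σ = 3.000 days.
D = μ + z·σ = 28 + 2.326·3.000 = 35.0 days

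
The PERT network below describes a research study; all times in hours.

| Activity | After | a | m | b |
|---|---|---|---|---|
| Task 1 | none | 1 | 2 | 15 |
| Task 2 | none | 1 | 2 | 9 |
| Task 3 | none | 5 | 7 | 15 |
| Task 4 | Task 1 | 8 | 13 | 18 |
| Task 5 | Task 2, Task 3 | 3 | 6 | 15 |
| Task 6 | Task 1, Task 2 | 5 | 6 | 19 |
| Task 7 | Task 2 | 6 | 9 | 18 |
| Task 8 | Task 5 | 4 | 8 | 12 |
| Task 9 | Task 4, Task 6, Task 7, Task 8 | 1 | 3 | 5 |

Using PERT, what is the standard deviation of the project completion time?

3.00 hours

te_Task 1 = (1 + 4·2 + 15)/6 = 24/6 = 4; σ²_Task 1 = ((15−1)/6)² = 5.444
te_Task 2 = (1 + 4·2 + 9)/6 = 18/6 = 3; σ²_Task 2 = ((9−1)/6)² = 1.778
te_Task 3 = (5 + 4·7 + 15)/6 = 48/6 = 8; σ²_Task 3 = ((15−5)/6)² = 2.778
te_Task 4 = (8 + 4·13 + 18)/6 = 78/6 = 13; σ²_Task 4 = ((18−8)/6)² = 2.778
te_Task 5 = (3 + 4·6 + 15)/6 = 42/6 = 7; σ²_Task 5 = ((15−3)/6)² = 4.000
te_Task 6 = (5 + 4·6 + 19)/6 = 48/6 = 8; σ²_Task 6 = ((19−5)/6)² = 5.444
te_Task 7 = (6 + 4·9 + 18)/6 = 60/6 = 10; σ²_Task 7 = ((18−6)/6)² = 4.000
te_Task 8 = (4 + 4·8 + 12)/6 = 48/6 = 8; σ²_Task 8 = ((12−4)/6)² = 1.778
te_Task 9 = (1 + 4·3 + 5)/6 = 18/6 = 3; σ²_Task 9 = ((5−1)/6)² = 0.444

Forward pass:
ES_Task 1 = 0; EF_Task 1 = 4
ES_Task 2 = 0; EF_Task 2 = 3
ES_Task 3 = 0; EF_Task 3 = 8
ES_Task 4 = 4; EF_Task 4 = 4+13 = 17
ES_Task 5 = max(EF_Task 2=3, EF_Task 3=8) = 8; EF_Task 5 = 8+7 = 15
ES_Task 6 = max(EF_Task 1=4, EF_Task 2=3) = 4; EF_Task 6 = 4+8 = 12
ES_Task 7 = 3; EF_Task 7 = 3+10 = 13
ES_Task 8 = 15; EF_Task 8 = 15+8 = 23
ES_Task 9 = max(EF_Task 4=17, EF_Task 6=12, EF_Task 7=13, EF_Task 8=23) = 23; EF_Task 9 = 23+3 = 26
Expected project duration μ = 26 hours. Critical path: Task 3 → Task 5 → Task 8 → Task 9.

Variance along critical path = 2.778 + 4.000 + 1.778 + 0.444 = 9.000
σ = √9.000 = 3.000 hours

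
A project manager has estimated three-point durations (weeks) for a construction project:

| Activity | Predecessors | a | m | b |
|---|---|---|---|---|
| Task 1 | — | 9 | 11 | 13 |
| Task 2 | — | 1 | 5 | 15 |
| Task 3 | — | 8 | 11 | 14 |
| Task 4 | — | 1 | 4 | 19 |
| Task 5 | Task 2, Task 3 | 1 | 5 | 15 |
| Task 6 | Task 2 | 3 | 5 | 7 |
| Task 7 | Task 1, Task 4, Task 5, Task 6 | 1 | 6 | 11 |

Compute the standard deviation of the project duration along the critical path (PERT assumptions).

te_Task 1 = (9 + 4·11 + 13)/6 = 66/6 = 11; σ²_Task 1 = ((13−9)/6)² = 0.444
te_Task 2 = (1 + 4·5 + 15)/6 = 36/6 = 6; σ²_Task 2 = ((15−1)/6)² = 5.444
te_Task 3 = (8 + 4·11 + 14)/6 = 66/6 = 11; σ²_Task 3 = ((14−8)/6)² = 1.000
te_Task 4 = (1 + 4·4 + 19)/6 = 36/6 = 6; σ²_Task 4 = ((19−1)/6)² = 9.000
te_Task 5 = (1 + 4·5 + 15)/6 = 36/6 = 6; σ²_Task 5 = ((15−1)/6)² = 5.444
te_Task 6 = (3 + 4·5 + 7)/6 = 30/6 = 5; σ²_Task 6 = ((7−3)/6)² = 0.444
te_Task 7 = (1 + 4·6 + 11)/6 = 36/6 = 6; σ²_Task 7 = ((11−1)/6)² = 2.778

Forward pass:
ES_Task 1 = 0; EF_Task 1 = 11
ES_Task 2 = 0; EF_Task 2 = 6
ES_Task 3 = 0; EF_Task 3 = 11
ES_Task 4 = 0; EF_Task 4 = 6
ES_Task 5 = max(EF_Task 2=6, EF_Task 3=11) = 11; EF_Task 5 = 11+6 = 17
ES_Task 6 = 6; EF_Task 6 = 6+5 = 11
ES_Task 7 = max(EF_Task 1=11, EF_Task 4=6, EF_Task 5=17, EF_Task 6=11) = 17; EF_Task 7 = 17+6 = 23
Expected project duration μ = 23 weeks. Critical path: Task 3 → Task 5 → Task 7.

Variance along critical path = 1.000 + 5.444 + 2.778 = 9.222
σ = √9.222 = 3.037 weeks

3.04 weeks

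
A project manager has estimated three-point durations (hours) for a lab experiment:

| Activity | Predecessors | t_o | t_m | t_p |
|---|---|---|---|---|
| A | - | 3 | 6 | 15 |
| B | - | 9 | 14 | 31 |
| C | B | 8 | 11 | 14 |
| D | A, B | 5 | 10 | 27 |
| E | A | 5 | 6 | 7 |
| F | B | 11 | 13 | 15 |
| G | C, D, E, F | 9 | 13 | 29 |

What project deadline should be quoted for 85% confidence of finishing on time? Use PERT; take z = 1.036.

te_A = (3 + 4·6 + 15)/6 = 42/6 = 7; σ²_A = ((15−3)/6)² = 4.000
te_B = (9 + 4·14 + 31)/6 = 96/6 = 16; σ²_B = ((31−9)/6)² = 13.444
te_C = (8 + 4·11 + 14)/6 = 66/6 = 11; σ²_C = ((14−8)/6)² = 1.000
te_D = (5 + 4·10 + 27)/6 = 72/6 = 12; σ²_D = ((27−5)/6)² = 13.444
te_E = (5 + 4·6 + 7)/6 = 36/6 = 6; σ²_E = ((7−5)/6)² = 0.111
te_F = (11 + 4·13 + 15)/6 = 78/6 = 13; σ²_F = ((15−11)/6)² = 0.444
te_G = (9 + 4·13 + 29)/6 = 90/6 = 15; σ²_G = ((29−9)/6)² = 11.111

Forward pass:
ES_A = 0; EF_A = 7
ES_B = 0; EF_B = 16
ES_C = 16; EF_C = 16+11 = 27
ES_D = max(EF_A=7, EF_B=16) = 16; EF_D = 16+12 = 28
ES_E = 7; EF_E = 7+6 = 13
ES_F = 16; EF_F = 16+13 = 29
ES_G = max(EF_C=27, EF_D=28, EF_E=13, EF_F=29) = 29; EF_G = 29+15 = 44
Expected project duration μ = 44 hours. Critical path: B → F → G.

Variance along critical path = 13.444 + 0.444 + 11.111 = 25.000; σ = 5.000 hours.
D = μ + z·σ = 44 + 1.036·5.000 = 49.2 hours

49.2 hours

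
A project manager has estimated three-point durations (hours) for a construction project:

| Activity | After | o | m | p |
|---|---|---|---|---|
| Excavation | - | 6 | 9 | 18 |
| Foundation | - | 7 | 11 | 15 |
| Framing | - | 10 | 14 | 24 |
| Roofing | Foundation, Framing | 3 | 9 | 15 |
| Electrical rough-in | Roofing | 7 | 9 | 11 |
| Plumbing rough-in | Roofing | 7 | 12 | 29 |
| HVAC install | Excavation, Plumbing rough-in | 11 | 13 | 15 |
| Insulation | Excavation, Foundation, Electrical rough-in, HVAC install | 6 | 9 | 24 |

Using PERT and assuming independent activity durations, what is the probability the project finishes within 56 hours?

te_Excavation = (6 + 4·9 + 18)/6 = 60/6 = 10; σ²_Excavation = ((18−6)/6)² = 4.000
te_Foundation = (7 + 4·11 + 15)/6 = 66/6 = 11; σ²_Foundation = ((15−7)/6)² = 1.778
te_Framing = (10 + 4·14 + 24)/6 = 90/6 = 15; σ²_Framing = ((24−10)/6)² = 5.444
te_Roofing = (3 + 4·9 + 15)/6 = 54/6 = 9; σ²_Roofing = ((15−3)/6)² = 4.000
te_Electrical rough-in = (7 + 4·9 + 11)/6 = 54/6 = 9; σ²_Electrical rough-in = ((11−7)/6)² = 0.444
te_Plumbing rough-in = (7 + 4·12 + 29)/6 = 84/6 = 14; σ²_Plumbing rough-in = ((29−7)/6)² = 13.444
te_HVAC install = (11 + 4·13 + 15)/6 = 78/6 = 13; σ²_HVAC install = ((15−11)/6)² = 0.444
te_Insulation = (6 + 4·9 + 24)/6 = 66/6 = 11; σ²_Insulation = ((24−6)/6)² = 9.000

Forward pass:
ES_Excavation = 0; EF_Excavation = 10
ES_Foundation = 0; EF_Foundation = 11
ES_Framing = 0; EF_Framing = 15
ES_Roofing = max(EF_Foundation=11, EF_Framing=15) = 15; EF_Roofing = 15+9 = 24
ES_Electrical rough-in = 24; EF_Electrical rough-in = 24+9 = 33
ES_Plumbing rough-in = 24; EF_Plumbing rough-in = 24+14 = 38
ES_HVAC install = max(EF_Excavation=10, EF_Plumbing rough-in=38) = 38; EF_HVAC install = 38+13 = 51
ES_Insulation = max(EF_Excavation=10, EF_Foundation=11, EF_Electrical rough-in=33, EF_HVAC install=51) = 51; EF_Insulation = 51+11 = 62
Expected project duration μ = 62 hours. Critical path: Framing → Roofing → Plumbing rough-in → HVAC install → Insulation.

Variance along critical path = 5.444 + 4.000 + 13.444 + 0.444 + 9.000 = 32.333; σ = √32.333 = 5.686 hours.
Z = (56 − 62) / 5.686 = -1.055
P(T ≤ 56) = Φ(-1.055) ≈ 0.146

0.146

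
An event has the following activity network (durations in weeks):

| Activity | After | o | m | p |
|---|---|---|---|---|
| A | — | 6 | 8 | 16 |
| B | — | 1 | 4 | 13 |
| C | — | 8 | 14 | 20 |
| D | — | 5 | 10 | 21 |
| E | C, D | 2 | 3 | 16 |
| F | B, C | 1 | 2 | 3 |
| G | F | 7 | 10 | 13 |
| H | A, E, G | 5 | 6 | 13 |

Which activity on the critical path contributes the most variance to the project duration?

te_A = (6 + 4·8 + 16)/6 = 54/6 = 9; σ²_A = ((16−6)/6)² = 2.778
te_B = (1 + 4·4 + 13)/6 = 30/6 = 5; σ²_B = ((13−1)/6)² = 4.000
te_C = (8 + 4·14 + 20)/6 = 84/6 = 14; σ²_C = ((20−8)/6)² = 4.000
te_D = (5 + 4·10 + 21)/6 = 66/6 = 11; σ²_D = ((21−5)/6)² = 7.111
te_E = (2 + 4·3 + 16)/6 = 30/6 = 5; σ²_E = ((16−2)/6)² = 5.444
te_F = (1 + 4·2 + 3)/6 = 12/6 = 2; σ²_F = ((3−1)/6)² = 0.111
te_G = (7 + 4·10 + 13)/6 = 60/6 = 10; σ²_G = ((13−7)/6)² = 1.000
te_H = (5 + 4·6 + 13)/6 = 42/6 = 7; σ²_H = ((13−5)/6)² = 1.778

Forward pass:
ES_A = 0; EF_A = 9
ES_B = 0; EF_B = 5
ES_C = 0; EF_C = 14
ES_D = 0; EF_D = 11
ES_E = max(EF_C=14, EF_D=11) = 14; EF_E = 14+5 = 19
ES_F = max(EF_B=5, EF_C=14) = 14; EF_F = 14+2 = 16
ES_G = 16; EF_G = 16+10 = 26
ES_H = max(EF_A=9, EF_E=19, EF_G=26) = 26; EF_H = 26+7 = 33
Expected project duration μ = 33 weeks. Critical path: C → F → G → H.

Variances on critical path: σ²_C=4.000, σ²_F=0.111, σ²_G=1.000, σ²_H=1.778.
Largest is σ²_C = 4.000.

C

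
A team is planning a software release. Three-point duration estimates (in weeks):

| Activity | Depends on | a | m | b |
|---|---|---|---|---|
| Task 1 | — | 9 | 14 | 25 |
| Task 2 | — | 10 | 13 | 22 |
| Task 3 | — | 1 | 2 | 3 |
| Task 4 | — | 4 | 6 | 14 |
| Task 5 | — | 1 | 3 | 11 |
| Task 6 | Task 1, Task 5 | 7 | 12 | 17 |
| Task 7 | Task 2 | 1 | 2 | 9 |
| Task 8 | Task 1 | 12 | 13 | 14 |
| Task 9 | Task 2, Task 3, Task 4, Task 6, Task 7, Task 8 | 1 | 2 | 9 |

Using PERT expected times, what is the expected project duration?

31 weeks

te_Task 1 = (9 + 4·14 + 25)/6 = 90/6 = 15
te_Task 2 = (10 + 4·13 + 22)/6 = 84/6 = 14
te_Task 3 = (1 + 4·2 + 3)/6 = 12/6 = 2
te_Task 4 = (4 + 4·6 + 14)/6 = 42/6 = 7
te_Task 5 = (1 + 4·3 + 11)/6 = 24/6 = 4
te_Task 6 = (7 + 4·12 + 17)/6 = 72/6 = 12
te_Task 7 = (1 + 4·2 + 9)/6 = 18/6 = 3
te_Task 8 = (12 + 4·13 + 14)/6 = 78/6 = 13
te_Task 9 = (1 + 4·2 + 9)/6 = 18/6 = 3

Forward pass:
ES_Task 1 = 0; EF_Task 1 = 15
ES_Task 2 = 0; EF_Task 2 = 14
ES_Task 3 = 0; EF_Task 3 = 2
ES_Task 4 = 0; EF_Task 4 = 7
ES_Task 5 = 0; EF_Task 5 = 4
ES_Task 6 = max(EF_Task 1=15, EF_Task 5=4) = 15; EF_Task 6 = 15+12 = 27
ES_Task 7 = 14; EF_Task 7 = 14+3 = 17
ES_Task 8 = 15; EF_Task 8 = 15+13 = 28
ES_Task 9 = max(EF_Task 2=14, EF_Task 3=2, EF_Task 4=7, EF_Task 6=27, EF_Task 7=17, EF_Task 8=28) = 28; EF_Task 9 = 28+3 = 31
Expected project duration μ = 31 weeks. Critical path: Task 1 → Task 8 → Task 9.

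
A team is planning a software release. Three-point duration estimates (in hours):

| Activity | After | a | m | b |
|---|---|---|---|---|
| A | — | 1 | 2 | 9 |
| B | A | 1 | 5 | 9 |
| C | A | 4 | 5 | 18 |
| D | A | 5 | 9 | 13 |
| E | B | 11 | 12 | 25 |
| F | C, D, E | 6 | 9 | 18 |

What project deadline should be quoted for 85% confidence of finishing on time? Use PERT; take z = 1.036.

35.7 hours

te_A = (1 + 4·2 + 9)/6 = 18/6 = 3; σ²_A = ((9−1)/6)² = 1.778
te_B = (1 + 4·5 + 9)/6 = 30/6 = 5; σ²_B = ((9−1)/6)² = 1.778
te_C = (4 + 4·5 + 18)/6 = 42/6 = 7; σ²_C = ((18−4)/6)² = 5.444
te_D = (5 + 4·9 + 13)/6 = 54/6 = 9; σ²_D = ((13−5)/6)² = 1.778
te_E = (11 + 4·12 + 25)/6 = 84/6 = 14; σ²_E = ((25−11)/6)² = 5.444
te_F = (6 + 4·9 + 18)/6 = 60/6 = 10; σ²_F = ((18−6)/6)² = 4.000

Forward pass:
ES_A = 0; EF_A = 3
ES_B = 3; EF_B = 3+5 = 8
ES_C = 3; EF_C = 3+7 = 10
ES_D = 3; EF_D = 3+9 = 12
ES_E = 8; EF_E = 8+14 = 22
ES_F = max(EF_C=10, EF_D=12, EF_E=22) = 22; EF_F = 22+10 = 32
Expected project duration μ = 32 hours. Critical path: A → B → E → F.

Variance along critical path = 1.778 + 1.778 + 5.444 + 4.000 = 13.000; σ = 3.606 hours.
D = μ + z·σ = 32 + 1.036·3.606 = 35.7 hours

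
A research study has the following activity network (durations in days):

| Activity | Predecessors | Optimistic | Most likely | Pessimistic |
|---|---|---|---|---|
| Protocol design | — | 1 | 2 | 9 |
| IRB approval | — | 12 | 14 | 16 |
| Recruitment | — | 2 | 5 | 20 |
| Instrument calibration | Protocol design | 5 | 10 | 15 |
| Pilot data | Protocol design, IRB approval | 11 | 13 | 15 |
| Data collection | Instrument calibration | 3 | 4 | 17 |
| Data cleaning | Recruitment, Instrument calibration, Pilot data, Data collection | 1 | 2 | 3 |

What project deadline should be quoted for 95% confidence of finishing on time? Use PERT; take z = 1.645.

30.6 days

te_Protocol design = (1 + 4·2 + 9)/6 = 18/6 = 3; σ²_Protocol design = ((9−1)/6)² = 1.778
te_IRB approval = (12 + 4·14 + 16)/6 = 84/6 = 14; σ²_IRB approval = ((16−12)/6)² = 0.444
te_Recruitment = (2 + 4·5 + 20)/6 = 42/6 = 7; σ²_Recruitment = ((20−2)/6)² = 9.000
te_Instrument calibration = (5 + 4·10 + 15)/6 = 60/6 = 10; σ²_Instrument calibration = ((15−5)/6)² = 2.778
te_Pilot data = (11 + 4·13 + 15)/6 = 78/6 = 13; σ²_Pilot data = ((15−11)/6)² = 0.444
te_Data collection = (3 + 4·4 + 17)/6 = 36/6 = 6; σ²_Data collection = ((17−3)/6)² = 5.444
te_Data cleaning = (1 + 4·2 + 3)/6 = 12/6 = 2; σ²_Data cleaning = ((3−1)/6)² = 0.111

Forward pass:
ES_Protocol design = 0; EF_Protocol design = 3
ES_IRB approval = 0; EF_IRB approval = 14
ES_Recruitment = 0; EF_Recruitment = 7
ES_Instrument calibration = 3; EF_Instrument calibration = 3+10 = 13
ES_Pilot data = max(EF_Protocol design=3, EF_IRB approval=14) = 14; EF_Pilot data = 14+13 = 27
ES_Data collection = 13; EF_Data collection = 13+6 = 19
ES_Data cleaning = max(EF_Recruitment=7, EF_Instrument calibration=13, EF_Pilot data=27, EF_Data collection=19) = 27; EF_Data cleaning = 27+2 = 29
Expected project duration μ = 29 days. Critical path: IRB approval → Pilot data → Data cleaning.

Variance along critical path = 0.444 + 0.444 + 0.111 = 1.000; σ = 1.000 days.
D = μ + z·σ = 29 + 1.645·1.000 = 30.6 days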